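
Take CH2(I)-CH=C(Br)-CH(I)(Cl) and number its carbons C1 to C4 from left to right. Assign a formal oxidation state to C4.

+1

Each bond to a more electronegative atom (O, N, halogen) counts +1, each bond to a less electronegative atom (H, metal, B, Si) counts −1, and each C–C bond counts 0.
C4 has one bond to C (0), one bond to I (+1), one bond to Cl (+1), one bond to H (-1).
Oxidation state = 0 + 1 + 1 − 1 = +1.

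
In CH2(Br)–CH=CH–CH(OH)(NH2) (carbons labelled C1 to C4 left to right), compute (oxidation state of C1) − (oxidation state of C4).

C1: 1C, 2H, 1Br → 0 − 2 + 1 = -1
C4: 1C, 1H, 1O, 1N → 0 − 1 + 1 + 1 = +1
Difference: -1 − (+1) = -2.

-2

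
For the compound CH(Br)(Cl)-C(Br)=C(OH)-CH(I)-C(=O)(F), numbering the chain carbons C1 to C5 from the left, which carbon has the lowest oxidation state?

Tallying each carbon's bonds:
C1: 1C, 1H, 1Cl, 1Br → 0 − 1 + 1 + 1 = +1
C2: 3C, 1Br → 0 + 1 = +1
C3: 3C, 1O → 0 + 1 = +1
C4: 2C, 1H, 1I → 0 − 1 + 1 = 0
C5: 1C, 2O, 1F → 0 + 2 + 1 = +3
The most reduced carbon is C4 at 0.

C4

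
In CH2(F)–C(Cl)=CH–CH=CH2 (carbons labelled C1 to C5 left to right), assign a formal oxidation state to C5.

-2

Each bond to a more electronegative atom (O, N, halogen) counts +1, each bond to a less electronegative atom (H, metal, B, Si) counts −1, and each C–C bond counts 0.
C5 has a double bond to C (2×0 = 0), one bond to H (-1), one bond to H (-1).
Oxidation state = 0 − 1 − 1 = -2.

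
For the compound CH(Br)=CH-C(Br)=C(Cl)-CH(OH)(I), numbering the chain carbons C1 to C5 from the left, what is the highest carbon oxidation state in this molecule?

Tallying each carbon's bonds:
C1: 2C, 1H, 1Br → 0 − 1 + 1 = 0
C2: 3C, 1H → 0 − 1 = -1
C3: 3C, 1Br → 0 + 1 = +1
C4: 3C, 1Cl → 0 + 1 = +1
C5: 1C, 1H, 1O, 1I → 0 − 1 + 1 + 1 = +1
The highest value is +1.

+1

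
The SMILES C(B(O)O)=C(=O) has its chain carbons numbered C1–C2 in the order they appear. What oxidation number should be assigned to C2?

+2

C2 has a double bond to C (2×0 = 0), a double bond to O (2×+1 = +2).
Oxidation state = 0 + 2 = +2.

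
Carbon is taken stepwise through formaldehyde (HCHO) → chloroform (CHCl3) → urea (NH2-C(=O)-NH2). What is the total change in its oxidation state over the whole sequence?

Carbon oxidation states along the series — formaldehyde: 0, chloroform: +2, urea: +4.
Net change = +4 − (0) = +4.

+4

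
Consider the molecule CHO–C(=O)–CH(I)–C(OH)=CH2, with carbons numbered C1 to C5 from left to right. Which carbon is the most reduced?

Assign +1 per bond to O/N/halogen, −1 per bond to H or an electropositive element, and 0 per bond to carbon. Tallying each carbon:
C1: 1C, 1H, 2O → 0 − 1 + 2 = +1
C2: 2C, 2O → 0 + 2 = +2
C3: 2C, 1H, 1I → 0 − 1 + 1 = 0
C4: 3C, 1O → 0 + 1 = +1
C5: 2C, 2H → 0 − 2 = -2
The most reduced carbon is C5 at -2.

C5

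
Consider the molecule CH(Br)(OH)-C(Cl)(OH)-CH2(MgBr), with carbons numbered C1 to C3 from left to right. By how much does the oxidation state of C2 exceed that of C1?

+1

C2: 2C, 1O, 1Cl → 0 + 1 + 1 = +2
C1: 1C, 1H, 1O, 1Br → 0 − 1 + 1 + 1 = +1
Difference: +2 − (+1) = +1.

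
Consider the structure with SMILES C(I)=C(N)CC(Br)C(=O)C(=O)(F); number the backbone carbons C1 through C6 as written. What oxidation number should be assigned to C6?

Count +1 for every bond to an atom more electronegative than carbon and −1 for every bond to one less electronegative; C–C bonds are 0.
C6 has one bond to C (0), a double bond to O (2×+1 = +2), one bond to F (+1).
Oxidation state = 0 + 2 + 1 = +3.

+3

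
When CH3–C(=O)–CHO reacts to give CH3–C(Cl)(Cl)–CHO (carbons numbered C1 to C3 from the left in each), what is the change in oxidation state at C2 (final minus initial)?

0

Before: C2 has 2 bonds to C, 2 bonds to O → oxidation state +2.
After: C2 has 2 bonds to C, 2 bonds to Cl → oxidation state +2.
Δ = +2 − (+2) = 0, so no net redox change at C2.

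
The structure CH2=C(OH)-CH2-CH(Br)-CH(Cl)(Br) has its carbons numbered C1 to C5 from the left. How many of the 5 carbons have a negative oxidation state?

Count +1 for every bond to an atom more electronegative than carbon and −1 for every bond to one less electronegative; C–C bonds are 0. Tallying each carbon:
C1: 2C, 2H → 0 − 2 = -2
C2: 3C, 1O → 0 + 1 = +1
C3: 2C, 2H → 0 − 2 = -2
C4: 2C, 1H, 1Br → 0 − 1 + 1 = 0
C5: 1C, 1H, 1Cl, 1Br → 0 − 1 + 1 + 1 = +1
2 carbons (C1, C3) meet the condition.

2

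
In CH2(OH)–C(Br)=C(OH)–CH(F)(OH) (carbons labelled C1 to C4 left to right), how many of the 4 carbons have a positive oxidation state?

Count +1 for every bond to an atom more electronegative than carbon and −1 for every bond to one less electronegative; C–C bonds are 0. Tallying each carbon:
C1: 1C, 2H, 1O → 0 − 2 + 1 = -1
C2: 3C, 1Br → 0 + 1 = +1
C3: 3C, 1O → 0 + 1 = +1
C4: 1C, 1H, 1O, 1F → 0 − 1 + 1 + 1 = +1
3 carbons (C2, C3, C4) meet the condition.

3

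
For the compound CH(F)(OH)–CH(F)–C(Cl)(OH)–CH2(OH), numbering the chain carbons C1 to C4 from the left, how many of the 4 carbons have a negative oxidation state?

Tallying each carbon's bonds:
C1: 1C, 1H, 1O, 1F → 0 − 1 + 1 + 1 = +1
C2: 2C, 1H, 1F → 0 − 1 + 1 = 0
C3: 2C, 1O, 1Cl → 0 + 1 + 1 = +2
C4: 1C, 2H, 1O → 0 − 2 + 1 = -1
1 carbon (C4) meets the condition.

1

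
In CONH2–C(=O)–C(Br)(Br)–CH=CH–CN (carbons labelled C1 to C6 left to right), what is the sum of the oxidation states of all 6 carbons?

+8

Tallying each carbon's bonds:
C1: 1C, 2O, 1N → 0 + 2 + 1 = +3
C2: 2C, 2O → 0 + 2 = +2
C3: 2C, 2Br → 0 + 2 = +2
C4: 3C, 1H → 0 − 1 = -1
C5: 3C, 1H → 0 − 1 = -1
C6: 1C, 3N → 0 + 3 = +3
Sum = +3 + 2 + 2 − 1 − 1 + 3 = +8.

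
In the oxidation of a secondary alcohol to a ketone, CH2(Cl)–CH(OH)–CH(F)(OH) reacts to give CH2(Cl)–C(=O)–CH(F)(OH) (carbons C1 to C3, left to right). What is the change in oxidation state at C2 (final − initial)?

+2

Before: C2 has 2 bonds to C, 1 bond to H, 1 bond to O → oxidation state 0.
After: C2 has 2 bonds to C, 2 bonds to O → oxidation state +2.
Δ = +2 − (0) = +2, so this is an oxidation at C2.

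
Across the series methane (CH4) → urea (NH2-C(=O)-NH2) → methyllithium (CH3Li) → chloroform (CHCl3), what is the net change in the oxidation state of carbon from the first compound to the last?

+6

Carbon oxidation states along the series — methane: -4, urea: +4, methyllithium: -4, chloroform: +2.
Net change = +2 − (-4) = +6.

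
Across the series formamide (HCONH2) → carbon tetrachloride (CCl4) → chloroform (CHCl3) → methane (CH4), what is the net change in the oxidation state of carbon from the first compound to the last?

Carbon oxidation states along the series — formamide: +2, carbon tetrachloride: +4, chloroform: +2, methane: -4.
Net change = -4 − (+2) = -6.

-6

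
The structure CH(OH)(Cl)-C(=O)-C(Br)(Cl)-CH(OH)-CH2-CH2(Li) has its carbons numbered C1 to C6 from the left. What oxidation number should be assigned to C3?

+2

C3 has one bond to C (0), one bond to C (0), one bond to Br (+1), one bond to Cl (+1).
Oxidation state = 0 + 0 + 1 + 1 = +2.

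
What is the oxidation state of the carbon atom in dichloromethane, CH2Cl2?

0

Each bond to a more electronegative atom (O, N, halogen) counts +1, each bond to a less electronegative atom (H, metal, B, Si) counts −1, and each C–C bond counts 0.
The carbon has one bond to H (-1), one bond to H (-1), one bond to Cl (+1), one bond to Cl (+1).
Oxidation state = -1 − 1 + 1 + 1 = 0.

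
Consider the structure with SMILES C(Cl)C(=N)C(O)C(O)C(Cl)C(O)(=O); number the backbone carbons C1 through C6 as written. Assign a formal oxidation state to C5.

0

C5 has one bond to C (0), one bond to C (0), one bond to Cl (+1), one bond to H (-1).
Oxidation state = 0 + 0 + 1 − 1 = 0.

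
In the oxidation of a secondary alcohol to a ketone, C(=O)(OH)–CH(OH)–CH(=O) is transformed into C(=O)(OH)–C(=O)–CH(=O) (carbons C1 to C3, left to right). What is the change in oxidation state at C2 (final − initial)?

+2

Before: C2 has 2 bonds to C, 1 bond to H, 1 bond to O → oxidation state 0.
After: C2 has 2 bonds to C, 2 bonds to O → oxidation state +2.
Δ = +2 − (0) = +2, so this is an oxidation at C2.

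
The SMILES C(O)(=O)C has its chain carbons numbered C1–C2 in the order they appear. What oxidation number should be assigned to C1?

C1 has one bond to C (0), one bond to O (+1), a double bond to O (2×+1 = +2).
Oxidation state = 0 + 1 + 2 = +3.

+3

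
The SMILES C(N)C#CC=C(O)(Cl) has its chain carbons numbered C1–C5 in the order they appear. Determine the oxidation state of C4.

Each bond to a more electronegative atom (O, N, halogen) counts +1, each bond to a less electronegative atom (H, metal, B, Si) counts −1, and each C–C bond counts 0.
C4 has one bond to C (0), a double bond to C (2×0 = 0), one bond to H (-1).
Oxidation state = 0 + 0 − 1 = -1.

-1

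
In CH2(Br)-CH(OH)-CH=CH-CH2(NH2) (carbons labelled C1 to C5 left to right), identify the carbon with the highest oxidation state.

C2

Count +1 for every bond to an atom more electronegative than carbon and −1 for every bond to one less electronegative; C–C bonds are 0. Tallying each carbon:
C1: 1C, 2H, 1Br → 0 − 2 + 1 = -1
C2: 2C, 1H, 1O → 0 − 1 + 1 = 0
C3: 3C, 1H → 0 − 1 = -1
C4: 3C, 1H → 0 − 1 = -1
C5: 1C, 2H, 1N → 0 − 2 + 1 = -1
The most oxidised carbon is C2 at 0.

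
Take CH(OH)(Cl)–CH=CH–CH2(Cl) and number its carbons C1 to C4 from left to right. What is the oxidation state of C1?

C1 has one bond to C (0), one bond to H (-1), one bond to O (+1), one bond to Cl (+1).
Oxidation state = 0 − 1 + 1 + 1 = +1.

+1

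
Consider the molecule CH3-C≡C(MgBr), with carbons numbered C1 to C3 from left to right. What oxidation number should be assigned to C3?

-1

C3 has a triple bond to C (3×0 = 0), one bond to Mg (-1).
Oxidation state = 0 − 1 = -1.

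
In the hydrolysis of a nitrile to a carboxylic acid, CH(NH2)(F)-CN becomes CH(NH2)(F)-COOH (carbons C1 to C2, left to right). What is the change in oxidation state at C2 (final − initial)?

0

Before: C2 has 1 bond to C, 3 bonds to N → oxidation state +3.
After: C2 has 1 bond to C, 3 bonds to O → oxidation state +3.
Δ = +3 − (+3) = 0, so no net redox change at C2.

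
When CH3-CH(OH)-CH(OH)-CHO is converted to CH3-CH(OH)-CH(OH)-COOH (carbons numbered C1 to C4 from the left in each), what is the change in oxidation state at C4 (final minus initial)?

Before: C4 has 1 bond to C, 1 bond to H, 2 bonds to O → oxidation state +1.
After: C4 has 1 bond to C, 3 bonds to O → oxidation state +3.
Δ = +3 − (+1) = +2, so this is an oxidation at C4.

+2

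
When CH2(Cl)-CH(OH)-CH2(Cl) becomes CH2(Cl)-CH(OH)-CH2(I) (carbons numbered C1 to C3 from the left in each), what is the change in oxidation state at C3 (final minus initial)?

Before: C3 has 1 bond to C, 2 bonds to H, 1 bond to Cl → oxidation state -1.
After: C3 has 1 bond to C, 2 bonds to H, 1 bond to I → oxidation state -1.
Δ = -1 − (-1) = 0, so no net redox change at C3.

0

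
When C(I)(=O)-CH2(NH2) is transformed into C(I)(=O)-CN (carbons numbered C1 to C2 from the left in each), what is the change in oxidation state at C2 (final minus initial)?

+4

Before: C2 has 1 bond to C, 2 bonds to H, 1 bond to N → oxidation state -1.
After: C2 has 1 bond to C, 3 bonds to N → oxidation state +3.
Δ = +3 − (-1) = +4, so this is an oxidation at C2.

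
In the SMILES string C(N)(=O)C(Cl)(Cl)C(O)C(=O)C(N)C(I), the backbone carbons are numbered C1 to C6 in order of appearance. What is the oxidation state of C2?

Each bond to a more electronegative atom (O, N, halogen) counts +1, each bond to a less electronegative atom (H, metal, B, Si) counts −1, and each C–C bond counts 0.
C2 has one bond to C (0), one bond to C (0), one bond to Cl (+1), one bond to Cl (+1).
Oxidation state = 0 + 0 + 1 + 1 = +2.

+2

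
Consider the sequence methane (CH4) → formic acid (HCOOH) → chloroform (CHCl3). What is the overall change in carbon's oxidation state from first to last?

+6

Carbon oxidation states along the series — methane: -4, formic acid: +2, chloroform: +2.
Net change = +2 − (-4) = +6.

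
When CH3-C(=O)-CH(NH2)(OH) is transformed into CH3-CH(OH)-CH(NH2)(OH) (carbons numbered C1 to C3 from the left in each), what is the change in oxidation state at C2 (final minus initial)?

Before: C2 has 2 bonds to C, 2 bonds to O → oxidation state +2.
After: C2 has 2 bonds to C, 1 bond to H, 1 bond to O → oxidation state 0.
Δ = 0 − (+2) = -2, so this is a reduction at C2.

-2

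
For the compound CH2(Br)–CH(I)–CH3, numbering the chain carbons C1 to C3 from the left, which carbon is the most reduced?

Tallying each carbon's bonds:
C1: 1C, 2H, 1Br → 0 − 2 + 1 = -1
C2: 2C, 1H, 1I → 0 − 1 + 1 = 0
C3: 1C, 3H → 0 − 3 = -3
The most reduced carbon is C3 at -3.

C3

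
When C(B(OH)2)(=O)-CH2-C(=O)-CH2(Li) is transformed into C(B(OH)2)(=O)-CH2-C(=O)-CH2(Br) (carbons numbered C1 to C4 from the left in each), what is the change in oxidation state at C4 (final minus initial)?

+2

Before: C4 has 1 bond to C, 2 bonds to H, 1 bond to Li → oxidation state -3.
After: C4 has 1 bond to C, 2 bonds to H, 1 bond to Br → oxidation state -1.
Δ = -1 − (-3) = +2, so this is an oxidation at C4.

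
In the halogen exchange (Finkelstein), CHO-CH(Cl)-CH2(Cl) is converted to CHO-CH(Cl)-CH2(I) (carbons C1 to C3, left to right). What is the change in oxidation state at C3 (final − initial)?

Before: C3 has 1 bond to C, 2 bonds to H, 1 bond to Cl → oxidation state -1.
After: C3 has 1 bond to C, 2 bonds to H, 1 bond to I → oxidation state -1.
Δ = -1 − (-1) = 0, so no net redox change at C3.

0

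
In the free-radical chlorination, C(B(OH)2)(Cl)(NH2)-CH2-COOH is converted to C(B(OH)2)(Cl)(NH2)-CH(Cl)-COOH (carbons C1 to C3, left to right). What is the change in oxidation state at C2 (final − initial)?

+2

Before: C2 has 2 bonds to C, 2 bonds to H → oxidation state -2.
After: C2 has 2 bonds to C, 1 bond to H, 1 bond to Cl → oxidation state 0.
Δ = 0 − (-2) = +2, so this is an oxidation at C2.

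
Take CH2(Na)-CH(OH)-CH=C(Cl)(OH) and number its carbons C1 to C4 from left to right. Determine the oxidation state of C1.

Count +1 for every bond to an atom more electronegative than carbon and −1 for every bond to one less electronegative; C–C bonds are 0.
C1 has one bond to C (0), one bond to H (-1), one bond to Na (-1), one bond to H (-1).
Oxidation state = 0 − 1 − 1 − 1 = -3.

-3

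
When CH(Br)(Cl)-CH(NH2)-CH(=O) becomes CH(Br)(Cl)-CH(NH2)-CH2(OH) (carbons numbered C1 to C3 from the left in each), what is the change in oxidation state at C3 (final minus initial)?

Before: C3 has 1 bond to C, 1 bond to H, 2 bonds to O → oxidation state +1.
After: C3 has 1 bond to C, 2 bonds to H, 1 bond to O → oxidation state -1.
Δ = -1 − (+1) = -2, so this is a reduction at C3.

-2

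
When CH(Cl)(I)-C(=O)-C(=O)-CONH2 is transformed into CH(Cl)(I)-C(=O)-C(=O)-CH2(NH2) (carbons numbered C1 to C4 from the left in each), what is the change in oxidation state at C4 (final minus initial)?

-4

Before: C4 has 1 bond to C, 2 bonds to O, 1 bond to N → oxidation state +3.
After: C4 has 1 bond to C, 2 bonds to H, 1 bond to N → oxidation state -1.
Δ = -1 − (+3) = -4, so this is a reduction at C4.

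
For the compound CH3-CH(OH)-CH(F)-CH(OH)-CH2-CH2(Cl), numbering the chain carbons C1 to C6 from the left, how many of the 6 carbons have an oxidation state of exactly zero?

3

Tallying each carbon's bonds:
C1: 1C, 3H → 0 − 3 = -3
C2: 2C, 1H, 1O → 0 − 1 + 1 = 0
C3: 2C, 1H, 1F → 0 − 1 + 1 = 0
C4: 2C, 1H, 1O → 0 − 1 + 1 = 0
C5: 2C, 2H → 0 − 2 = -2
C6: 1C, 2H, 1Cl → 0 − 2 + 1 = -1
3 carbons (C2, C3, C4) meet the condition.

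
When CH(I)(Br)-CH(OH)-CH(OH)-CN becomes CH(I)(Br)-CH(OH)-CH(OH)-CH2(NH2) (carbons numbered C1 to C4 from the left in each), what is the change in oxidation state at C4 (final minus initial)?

-4

Before: C4 has 1 bond to C, 3 bonds to N → oxidation state +3.
After: C4 has 1 bond to C, 2 bonds to H, 1 bond to N → oxidation state -1.
Δ = -1 − (+3) = -4, so this is a reduction at C4.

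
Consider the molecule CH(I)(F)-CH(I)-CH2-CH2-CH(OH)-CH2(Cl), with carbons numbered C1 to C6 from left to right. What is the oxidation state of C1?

+1

C1 has one bond to C (0), one bond to I (+1), one bond to F (+1), one bond to H (-1).
Oxidation state = 0 + 1 + 1 − 1 = +1.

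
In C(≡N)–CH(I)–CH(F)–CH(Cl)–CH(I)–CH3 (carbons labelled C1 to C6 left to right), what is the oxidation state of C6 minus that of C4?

-3

C6: 1C, 3H → 0 − 3 = -3
C4: 2C, 1H, 1Cl → 0 − 1 + 1 = 0
Difference: -3 − (0) = -3.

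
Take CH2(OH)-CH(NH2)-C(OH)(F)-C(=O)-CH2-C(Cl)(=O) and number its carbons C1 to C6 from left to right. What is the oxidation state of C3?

+2

Each bond to a more electronegative atom (O, N, halogen) counts +1, each bond to a less electronegative atom (H, metal, B, Si) counts −1, and each C–C bond counts 0.
C3 has one bond to C (0), one bond to C (0), one bond to O (+1), one bond to F (+1).
Oxidation state = 0 + 0 + 1 + 1 = +2.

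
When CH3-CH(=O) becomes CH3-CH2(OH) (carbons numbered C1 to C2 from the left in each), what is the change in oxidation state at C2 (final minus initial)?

-2

Before: C2 has 1 bond to C, 1 bond to H, 2 bonds to O → oxidation state +1.
After: C2 has 1 bond to C, 2 bonds to H, 1 bond to O → oxidation state -1.
Δ = -1 − (+1) = -2, so this is a reduction at C2.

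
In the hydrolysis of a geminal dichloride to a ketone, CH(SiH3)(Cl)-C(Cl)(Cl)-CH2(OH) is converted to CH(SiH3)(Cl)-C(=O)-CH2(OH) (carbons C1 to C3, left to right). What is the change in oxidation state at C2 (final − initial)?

Before: C2 has 2 bonds to C, 2 bonds to Cl → oxidation state +2.
After: C2 has 2 bonds to C, 2 bonds to O → oxidation state +2.
Δ = +2 − (+2) = 0, so no net redox change at C2.

0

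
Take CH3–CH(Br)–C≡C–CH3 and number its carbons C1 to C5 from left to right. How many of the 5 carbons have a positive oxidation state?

0

Tallying each carbon's bonds:
C1: 1C, 3H → 0 − 3 = -3
C2: 2C, 1H, 1Br → 0 − 1 + 1 = 0
C3: 4C → 0 = 0
C4: 4C → 0 = 0
C5: 1C, 3H → 0 − 3 = -3
0 carbons meet the condition.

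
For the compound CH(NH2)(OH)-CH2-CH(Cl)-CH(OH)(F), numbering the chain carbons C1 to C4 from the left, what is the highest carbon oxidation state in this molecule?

+1

Each bond to a more electronegative atom (O, N, halogen) counts +1, each bond to a less electronegative atom (H, metal, B, Si) counts −1, and each C–C bond counts 0. Tallying each carbon:
C1: 1C, 1H, 1O, 1N → 0 − 1 + 1 + 1 = +1
C2: 2C, 2H → 0 − 2 = -2
C3: 2C, 1H, 1Cl → 0 − 1 + 1 = 0
C4: 1C, 1H, 1O, 1F → 0 − 1 + 1 + 1 = +1
The highest value is +1.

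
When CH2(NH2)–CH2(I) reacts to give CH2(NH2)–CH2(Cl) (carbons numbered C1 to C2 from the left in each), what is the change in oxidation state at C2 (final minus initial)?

0

Before: C2 has 1 bond to C, 2 bonds to H, 1 bond to I → oxidation state -1.
After: C2 has 1 bond to C, 2 bonds to H, 1 bond to Cl → oxidation state -1.
Δ = -1 − (-1) = 0, so no net redox change at C2.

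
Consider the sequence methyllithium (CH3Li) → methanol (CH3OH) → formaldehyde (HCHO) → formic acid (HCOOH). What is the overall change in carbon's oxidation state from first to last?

+6

Carbon oxidation states along the series — methyllithium: -4, methanol: -2, formaldehyde: 0, formic acid: +2.
Net change = +2 − (-4) = +6.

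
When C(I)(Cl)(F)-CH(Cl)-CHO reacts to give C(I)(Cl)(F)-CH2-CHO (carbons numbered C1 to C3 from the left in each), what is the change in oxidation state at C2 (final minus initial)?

Before: C2 has 2 bonds to C, 1 bond to H, 1 bond to Cl → oxidation state 0.
After: C2 has 2 bonds to C, 2 bonds to H → oxidation state -2.
Δ = -2 − (0) = -2, so this is a reduction at C2.

-2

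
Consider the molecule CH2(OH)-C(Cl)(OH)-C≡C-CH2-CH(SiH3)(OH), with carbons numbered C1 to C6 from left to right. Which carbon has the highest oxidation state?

C2

Bonds to more-electronegative neighbours contribute +1 each, bonds to H or metals contribute −1 each, and C–C bonds contribute 0. Tallying each carbon:
C1: 1C, 2H, 1O → 0 − 2 + 1 = -1
C2: 2C, 1O, 1Cl → 0 + 1 + 1 = +2
C3: 4C → 0 = 0
C4: 4C → 0 = 0
C5: 2C, 2H → 0 − 2 = -2
C6: 1C, 1H, 1O, 1Si → 0 − 1 + 1 − 1 = -1
The most oxidised carbon is C2 at +2.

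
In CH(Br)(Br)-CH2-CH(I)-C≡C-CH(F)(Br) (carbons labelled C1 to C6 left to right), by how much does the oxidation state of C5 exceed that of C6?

-1

C5: 4C → 0 = 0
C6: 1C, 1H, 1F, 1Br → 0 − 1 + 1 + 1 = +1
Difference: 0 − (+1) = -1.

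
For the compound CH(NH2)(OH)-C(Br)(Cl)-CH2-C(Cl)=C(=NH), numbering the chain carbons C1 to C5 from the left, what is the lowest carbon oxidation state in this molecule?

Assign +1 per bond to O/N/halogen, −1 per bond to H or an electropositive element, and 0 per bond to carbon. Tallying each carbon:
C1: 1C, 1H, 1O, 1N → 0 − 1 + 1 + 1 = +1
C2: 2C, 1Cl, 1Br → 0 + 1 + 1 = +2
C3: 2C, 2H → 0 − 2 = -2
C4: 3C, 1Cl → 0 + 1 = +1
C5: 2C, 2N → 0 + 2 = +2
The lowest value is -2.

-2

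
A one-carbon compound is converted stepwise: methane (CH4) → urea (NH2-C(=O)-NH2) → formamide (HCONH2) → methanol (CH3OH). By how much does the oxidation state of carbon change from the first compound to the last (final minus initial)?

+2

Carbon oxidation states along the series — methane: -4, urea: +4, formamide: +2, methanol: -2.
Net change = -2 − (-4) = +2.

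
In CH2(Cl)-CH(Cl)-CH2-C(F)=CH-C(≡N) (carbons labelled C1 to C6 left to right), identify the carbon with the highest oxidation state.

Tallying each carbon's bonds:
C1: 1C, 2H, 1Cl → 0 − 2 + 1 = -1
C2: 2C, 1H, 1Cl → 0 − 1 + 1 = 0
C3: 2C, 2H → 0 − 2 = -2
C4: 3C, 1F → 0 + 1 = +1
C5: 3C, 1H → 0 − 1 = -1
C6: 1C, 3N → 0 + 3 = +3
The most oxidised carbon is C6 at +3.

C6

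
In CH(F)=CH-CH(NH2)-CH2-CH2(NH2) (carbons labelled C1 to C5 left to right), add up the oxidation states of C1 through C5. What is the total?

-4

Tallying each carbon's bonds:
C1: 2C, 1H, 1F → 0 − 1 + 1 = 0
C2: 3C, 1H → 0 − 1 = -1
C3: 2C, 1H, 1N → 0 − 1 + 1 = 0
C4: 2C, 2H → 0 − 2 = -2
C5: 1C, 2H, 1N → 0 − 2 + 1 = -1
Sum = 0 − 1 + 0 − 2 − 1 = -4.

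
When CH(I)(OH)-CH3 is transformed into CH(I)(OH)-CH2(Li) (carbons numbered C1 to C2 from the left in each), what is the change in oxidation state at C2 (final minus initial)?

0

Before: C2 has 1 bond to C, 3 bonds to H → oxidation state -3.
After: C2 has 1 bond to C, 2 bonds to H, 1 bond to Li → oxidation state -3.
Δ = -3 − (-3) = 0, so no net redox change at C2.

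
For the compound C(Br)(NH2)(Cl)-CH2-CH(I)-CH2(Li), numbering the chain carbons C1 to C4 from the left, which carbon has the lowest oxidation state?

Each bond to a more electronegative atom (O, N, halogen) counts +1, each bond to a less electronegative atom (H, metal, B, Si) counts −1, and each C–C bond counts 0. Tallying each carbon:
C1: 1C, 1N, 1Cl, 1Br → 0 + 1 + 1 + 1 = +3
C2: 2C, 2H → 0 − 2 = -2
C3: 2C, 1H, 1I → 0 − 1 + 1 = 0
C4: 1C, 2H, 1Li → 0 − 2 − 1 = -3
The most reduced carbon is C4 at -3.

C4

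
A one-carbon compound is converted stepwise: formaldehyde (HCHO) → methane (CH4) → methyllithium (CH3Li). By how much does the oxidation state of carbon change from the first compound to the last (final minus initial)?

Carbon oxidation states along the series — formaldehyde: 0, methane: -4, methyllithium: -4.
Net change = -4 − (0) = -4.

-4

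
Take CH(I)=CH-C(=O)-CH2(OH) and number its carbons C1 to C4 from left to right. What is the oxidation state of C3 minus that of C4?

+3

C3: 2C, 2O → 0 + 2 = +2
C4: 1C, 2H, 1O → 0 − 2 + 1 = -1
Difference: +2 − (-1) = +3.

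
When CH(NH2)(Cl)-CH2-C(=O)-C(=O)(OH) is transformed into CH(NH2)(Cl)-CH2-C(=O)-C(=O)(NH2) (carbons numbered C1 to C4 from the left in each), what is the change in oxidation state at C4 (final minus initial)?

0

Before: C4 has 1 bond to C, 3 bonds to O → oxidation state +3.
After: C4 has 1 bond to C, 2 bonds to O, 1 bond to N → oxidation state +3.
Δ = +3 − (+3) = 0, so no net redox change at C4.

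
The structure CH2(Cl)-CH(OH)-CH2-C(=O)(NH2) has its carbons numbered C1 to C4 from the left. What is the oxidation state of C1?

-1

Each bond to a more electronegative atom (O, N, halogen) counts +1, each bond to a less electronegative atom (H, metal, B, Si) counts −1, and each C–C bond counts 0.
C1 has one bond to C (0), one bond to H (-1), one bond to H (-1), one bond to Cl (+1).
Oxidation state = 0 − 1 − 1 + 1 = -1.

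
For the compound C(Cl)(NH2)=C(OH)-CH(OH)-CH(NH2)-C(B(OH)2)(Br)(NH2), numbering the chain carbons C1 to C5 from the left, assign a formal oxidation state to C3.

C3 has one bond to C (0), one bond to C (0), one bond to H (-1), one bond to O (+1).
Oxidation state = 0 + 0 − 1 + 1 = 0.

0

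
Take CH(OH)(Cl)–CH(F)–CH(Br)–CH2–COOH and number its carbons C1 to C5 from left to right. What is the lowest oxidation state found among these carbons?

Each bond to a more electronegative atom (O, N, halogen) counts +1, each bond to a less electronegative atom (H, metal, B, Si) counts −1, and each C–C bond counts 0. Tallying each carbon:
C1: 1C, 1H, 1O, 1Cl → 0 − 1 + 1 + 1 = +1
C2: 2C, 1H, 1F → 0 − 1 + 1 = 0
C3: 2C, 1H, 1Br → 0 − 1 + 1 = 0
C4: 2C, 2H → 0 − 2 = -2
C5: 1C, 3O → 0 + 3 = +3
The lowest value is -2.

-2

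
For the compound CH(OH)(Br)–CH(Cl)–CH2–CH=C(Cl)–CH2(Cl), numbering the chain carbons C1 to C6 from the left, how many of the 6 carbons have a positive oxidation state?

Count +1 for every bond to an atom more electronegative than carbon and −1 for every bond to one less electronegative; C–C bonds are 0. Tallying each carbon:
C1: 1C, 1H, 1O, 1Br → 0 − 1 + 1 + 1 = +1
C2: 2C, 1H, 1Cl → 0 − 1 + 1 = 0
C3: 2C, 2H → 0 − 2 = -2
C4: 3C, 1H → 0 − 1 = -1
C5: 3C, 1Cl → 0 + 1 = +1
C6: 1C, 2H, 1Cl → 0 − 2 + 1 = -1
2 carbons (C1, C5) meet the condition.

2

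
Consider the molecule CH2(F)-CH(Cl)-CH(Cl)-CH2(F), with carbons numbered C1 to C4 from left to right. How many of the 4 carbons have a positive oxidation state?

0

Each bond to a more electronegative atom (O, N, halogen) counts +1, each bond to a less electronegative atom (H, metal, B, Si) counts −1, and each C–C bond counts 0. Tallying each carbon:
C1: 1C, 2H, 1F → 0 − 2 + 1 = -1
C2: 2C, 1H, 1Cl → 0 − 1 + 1 = 0
C3: 2C, 1H, 1Cl → 0 − 1 + 1 = 0
C4: 1C, 2H, 1F → 0 − 2 + 1 = -1
0 carbons meet the condition.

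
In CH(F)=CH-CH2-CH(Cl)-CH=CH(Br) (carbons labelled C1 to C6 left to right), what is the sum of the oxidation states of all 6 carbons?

Tallying each carbon's bonds:
C1: 2C, 1H, 1F → 0 − 1 + 1 = 0
C2: 3C, 1H → 0 − 1 = -1
C3: 2C, 2H → 0 − 2 = -2
C4: 2C, 1H, 1Cl → 0 − 1 + 1 = 0
C5: 3C, 1H → 0 − 1 = -1
C6: 2C, 1H, 1Br → 0 − 1 + 1 = 0
Sum = 0 − 1 − 2 + 0 − 1 + 0 = -4.

-4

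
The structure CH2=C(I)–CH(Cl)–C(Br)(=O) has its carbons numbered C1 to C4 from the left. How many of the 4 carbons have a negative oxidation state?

Each bond to a more electronegative atom (O, N, halogen) counts +1, each bond to a less electronegative atom (H, metal, B, Si) counts −1, and each C–C bond counts 0. Tallying each carbon:
C1: 2C, 2H → 0 − 2 = -2
C2: 3C, 1I → 0 + 1 = +1
C3: 2C, 1H, 1Cl → 0 − 1 + 1 = 0
C4: 1C, 2O, 1Br → 0 + 2 + 1 = +3
1 carbon (C1) meets the condition.

1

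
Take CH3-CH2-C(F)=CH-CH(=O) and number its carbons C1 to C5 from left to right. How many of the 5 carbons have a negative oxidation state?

3

Bonds to more-electronegative neighbours contribute +1 each, bonds to H or metals contribute −1 each, and C–C bonds contribute 0. Tallying each carbon:
C1: 1C, 3H → 0 − 3 = -3
C2: 2C, 2H → 0 − 2 = -2
C3: 3C, 1F → 0 + 1 = +1
C4: 3C, 1H → 0 − 1 = -1
C5: 1C, 1H, 2O → 0 − 1 + 2 = +1
3 carbons (C1, C2, C4) meet the condition.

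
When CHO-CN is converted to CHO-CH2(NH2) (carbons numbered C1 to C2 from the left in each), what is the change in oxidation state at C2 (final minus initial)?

-4

Before: C2 has 1 bond to C, 3 bonds to N → oxidation state +3.
After: C2 has 1 bond to C, 2 bonds to H, 1 bond to N → oxidation state -1.
Δ = -1 − (+3) = -4, so this is a reduction at C2.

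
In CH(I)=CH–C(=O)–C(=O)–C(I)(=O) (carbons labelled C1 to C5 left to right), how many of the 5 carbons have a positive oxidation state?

3

Tallying each carbon's bonds:
C1: 2C, 1H, 1I → 0 − 1 + 1 = 0
C2: 3C, 1H → 0 − 1 = -1
C3: 2C, 2O → 0 + 2 = +2
C4: 2C, 2O → 0 + 2 = +2
C5: 1C, 2O, 1I → 0 + 2 + 1 = +3
3 carbons (C3, C4, C5) meet the condition.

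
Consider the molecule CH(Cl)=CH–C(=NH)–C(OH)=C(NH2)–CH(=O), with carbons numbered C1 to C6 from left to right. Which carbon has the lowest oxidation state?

C2

Tallying each carbon's bonds:
C1: 2C, 1H, 1Cl → 0 − 1 + 1 = 0
C2: 3C, 1H → 0 − 1 = -1
C3: 2C, 2N → 0 + 2 = +2
C4: 3C, 1O → 0 + 1 = +1
C5: 3C, 1N → 0 + 1 = +1
C6: 1C, 1H, 2O → 0 − 1 + 2 = +1
The most reduced carbon is C2 at -1.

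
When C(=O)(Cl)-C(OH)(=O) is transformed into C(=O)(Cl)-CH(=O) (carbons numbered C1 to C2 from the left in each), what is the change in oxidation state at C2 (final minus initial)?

Before: C2 has 1 bond to C, 3 bonds to O → oxidation state +3.
After: C2 has 1 bond to C, 1 bond to H, 2 bonds to O → oxidation state +1.
Δ = +1 − (+3) = -2, so this is a reduction at C2.

-2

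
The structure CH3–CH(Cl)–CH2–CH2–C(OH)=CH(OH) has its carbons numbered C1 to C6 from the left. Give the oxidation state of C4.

C4 has one bond to C (0), one bond to C (0), one bond to H (-1), one bond to H (-1).
Oxidation state = 0 + 0 − 1 − 1 = -2.

-2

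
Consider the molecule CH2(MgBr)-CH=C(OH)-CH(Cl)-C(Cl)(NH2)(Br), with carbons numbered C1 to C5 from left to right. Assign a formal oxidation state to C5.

+3

Bonds to more-electronegative neighbours contribute +1 each, bonds to H or metals contribute −1 each, and C–C bonds contribute 0.
C5 has one bond to C (0), one bond to Cl (+1), one bond to N (+1), one bond to Br (+1).
Oxidation state = 0 + 1 + 1 + 1 = +3.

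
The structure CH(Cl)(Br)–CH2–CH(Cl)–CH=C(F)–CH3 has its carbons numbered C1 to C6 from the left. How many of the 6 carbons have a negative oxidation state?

3

Each bond to a more electronegative atom (O, N, halogen) counts +1, each bond to a less electronegative atom (H, metal, B, Si) counts −1, and each C–C bond counts 0. Tallying each carbon:
C1: 1C, 1H, 1Cl, 1Br → 0 − 1 + 1 + 1 = +1
C2: 2C, 2H → 0 − 2 = -2
C3: 2C, 1H, 1Cl → 0 − 1 + 1 = 0
C4: 3C, 1H → 0 − 1 = -1
C5: 3C, 1F → 0 + 1 = +1
C6: 1C, 3H → 0 − 3 = -3
3 carbons (C2, C4, C6) meet the condition.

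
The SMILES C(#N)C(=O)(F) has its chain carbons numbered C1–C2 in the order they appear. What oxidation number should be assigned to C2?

+3

C2 has one bond to C (0), a double bond to O (2×+1 = +2), one bond to F (+1).
Oxidation state = 0 + 2 + 1 = +3.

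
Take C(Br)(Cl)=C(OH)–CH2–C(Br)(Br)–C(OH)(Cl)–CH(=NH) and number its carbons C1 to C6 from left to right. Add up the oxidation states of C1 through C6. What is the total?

+6

Tallying each carbon's bonds:
C1: 2C, 1Cl, 1Br → 0 + 1 + 1 = +2
C2: 3C, 1O → 0 + 1 = +1
C3: 2C, 2H → 0 − 2 = -2
C4: 2C, 2Br → 0 + 2 = +2
C5: 2C, 1O, 1Cl → 0 + 1 + 1 = +2
C6: 1C, 1H, 2N → 0 − 1 + 2 = +1
Sum = +2 + 1 − 2 + 2 + 2 + 1 = +6.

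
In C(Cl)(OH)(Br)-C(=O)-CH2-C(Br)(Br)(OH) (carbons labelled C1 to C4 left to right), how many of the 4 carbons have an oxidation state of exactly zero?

0

Each bond to a more electronegative atom (O, N, halogen) counts +1, each bond to a less electronegative atom (H, metal, B, Si) counts −1, and each C–C bond counts 0. Tallying each carbon:
C1: 1C, 1O, 1Cl, 1Br → 0 + 1 + 1 + 1 = +3
C2: 2C, 2O → 0 + 2 = +2
C3: 2C, 2H → 0 − 2 = -2
C4: 1C, 1O, 2Br → 0 + 1 + 2 = +3
0 carbons meet the condition.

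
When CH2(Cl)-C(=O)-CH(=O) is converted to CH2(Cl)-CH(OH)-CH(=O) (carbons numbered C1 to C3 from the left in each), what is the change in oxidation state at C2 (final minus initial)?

Before: C2 has 2 bonds to C, 2 bonds to O → oxidation state +2.
After: C2 has 2 bonds to C, 1 bond to H, 1 bond to O → oxidation state 0.
Δ = 0 − (+2) = -2, so this is a reduction at C2.

-2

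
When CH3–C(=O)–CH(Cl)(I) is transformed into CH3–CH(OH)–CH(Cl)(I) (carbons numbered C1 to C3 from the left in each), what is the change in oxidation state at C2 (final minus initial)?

-2

Before: C2 has 2 bonds to C, 2 bonds to O → oxidation state +2.
After: C2 has 2 bonds to C, 1 bond to H, 1 bond to O → oxidation state 0.
Δ = 0 − (+2) = -2, so this is a reduction at C2.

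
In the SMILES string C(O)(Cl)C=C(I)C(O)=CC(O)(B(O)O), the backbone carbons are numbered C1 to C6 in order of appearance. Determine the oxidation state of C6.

C6 has one bond to C (0), one bond to H (-1), one bond to O (+1), one bond to B (-1).
Oxidation state = 0 − 1 + 1 − 1 = -1.

-1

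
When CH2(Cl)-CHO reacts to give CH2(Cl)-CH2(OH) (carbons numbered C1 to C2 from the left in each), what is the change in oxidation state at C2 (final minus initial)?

-2

Before: C2 has 1 bond to C, 1 bond to H, 2 bonds to O → oxidation state +1.
After: C2 has 1 bond to C, 2 bonds to H, 1 bond to O → oxidation state -1.
Δ = -1 − (+1) = -2, so this is a reduction at C2.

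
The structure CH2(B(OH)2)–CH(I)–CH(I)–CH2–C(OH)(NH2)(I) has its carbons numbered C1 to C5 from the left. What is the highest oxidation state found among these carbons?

Tallying each carbon's bonds:
C1: 1C, 2H, 1B → 0 − 2 − 1 = -3
C2: 2C, 1H, 1I → 0 − 1 + 1 = 0
C3: 2C, 1H, 1I → 0 − 1 + 1 = 0
C4: 2C, 2H → 0 − 2 = -2
C5: 1C, 1O, 1N, 1I → 0 + 1 + 1 + 1 = +3
The highest value is +3.

+3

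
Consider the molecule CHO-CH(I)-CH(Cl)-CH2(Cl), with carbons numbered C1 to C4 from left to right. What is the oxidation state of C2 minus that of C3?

C2: 2C, 1H, 1I → 0 − 1 + 1 = 0
C3: 2C, 1H, 1Cl → 0 − 1 + 1 = 0
Difference: 0 − (0) = 0.

0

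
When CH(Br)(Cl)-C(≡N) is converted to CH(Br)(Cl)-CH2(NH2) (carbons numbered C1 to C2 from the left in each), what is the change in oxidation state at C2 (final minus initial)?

Before: C2 has 1 bond to C, 3 bonds to N → oxidation state +3.
After: C2 has 1 bond to C, 2 bonds to H, 1 bond to N → oxidation state -1.
Δ = -1 − (+3) = -4, so this is a reduction at C2.

-4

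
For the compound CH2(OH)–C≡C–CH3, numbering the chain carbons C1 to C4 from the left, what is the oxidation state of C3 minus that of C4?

C3: 4C → 0 = 0
C4: 1C, 3H → 0 − 3 = -3
Difference: 0 − (-3) = +3.

+3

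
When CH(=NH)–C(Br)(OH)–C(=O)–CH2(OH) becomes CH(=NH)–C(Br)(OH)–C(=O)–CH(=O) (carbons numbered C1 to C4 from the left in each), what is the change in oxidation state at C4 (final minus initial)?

Before: C4 has 1 bond to C, 2 bonds to H, 1 bond to O → oxidation state -1.
After: C4 has 1 bond to C, 1 bond to H, 2 bonds to O → oxidation state +1.
Δ = +1 − (-1) = +2, so this is an oxidation at C4.

+2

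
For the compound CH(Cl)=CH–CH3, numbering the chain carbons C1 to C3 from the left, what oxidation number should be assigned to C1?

C1 has a double bond to C (2×0 = 0), one bond to H (-1), one bond to Cl (+1).
Oxidation state = 0 − 1 + 1 = 0.

0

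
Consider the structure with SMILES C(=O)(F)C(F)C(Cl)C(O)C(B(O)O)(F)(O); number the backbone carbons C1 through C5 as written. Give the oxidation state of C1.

+3

Assign +1 per bond to O/N/halogen, −1 per bond to H or an electropositive element, and 0 per bond to carbon.
C1 has one bond to C (0), a double bond to O (2×+1 = +2), one bond to F (+1).
Oxidation state = 0 + 2 + 1 = +3.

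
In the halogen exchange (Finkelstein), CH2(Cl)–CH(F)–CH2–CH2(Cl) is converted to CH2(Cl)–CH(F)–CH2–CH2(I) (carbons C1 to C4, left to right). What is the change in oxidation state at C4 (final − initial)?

0

Before: C4 has 1 bond to C, 2 bonds to H, 1 bond to Cl → oxidation state -1.
After: C4 has 1 bond to C, 2 bonds to H, 1 bond to I → oxidation state -1.
Δ = -1 − (-1) = 0, so no net redox change at C4.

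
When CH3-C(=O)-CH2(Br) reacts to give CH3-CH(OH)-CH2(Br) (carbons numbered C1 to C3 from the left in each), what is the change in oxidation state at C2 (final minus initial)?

-2

Before: C2 has 2 bonds to C, 2 bonds to O → oxidation state +2.
After: C2 has 2 bonds to C, 1 bond to H, 1 bond to O → oxidation state 0.
Δ = 0 − (+2) = -2, so this is a reduction at C2.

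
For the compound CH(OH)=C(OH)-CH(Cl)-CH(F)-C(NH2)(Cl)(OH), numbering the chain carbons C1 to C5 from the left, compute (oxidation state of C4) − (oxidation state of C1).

C4: 2C, 1H, 1F → 0 − 1 + 1 = 0
C1: 2C, 1H, 1O → 0 − 1 + 1 = 0
Difference: 0 − (0) = 0.

0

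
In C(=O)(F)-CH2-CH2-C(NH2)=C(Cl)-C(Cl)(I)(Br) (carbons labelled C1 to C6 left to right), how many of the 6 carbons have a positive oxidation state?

Bonds to more-electronegative neighbours contribute +1 each, bonds to H or metals contribute −1 each, and C–C bonds contribute 0. Tallying each carbon:
C1: 1C, 2O, 1F → 0 + 2 + 1 = +3
C2: 2C, 2H → 0 − 2 = -2
C3: 2C, 2H → 0 − 2 = -2
C4: 3C, 1N → 0 + 1 = +1
C5: 3C, 1Cl → 0 + 1 = +1
C6: 1C, 1Cl, 1Br, 1I → 0 + 1 + 1 + 1 = +3
4 carbons (C1, C4, C5, C6) meet the condition.

4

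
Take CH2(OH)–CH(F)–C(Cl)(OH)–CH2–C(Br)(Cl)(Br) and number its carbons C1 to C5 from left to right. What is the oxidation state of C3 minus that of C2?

C3: 2C, 1O, 1Cl → 0 + 1 + 1 = +2
C2: 2C, 1H, 1F → 0 − 1 + 1 = 0
Difference: +2 − (0) = +2.

+2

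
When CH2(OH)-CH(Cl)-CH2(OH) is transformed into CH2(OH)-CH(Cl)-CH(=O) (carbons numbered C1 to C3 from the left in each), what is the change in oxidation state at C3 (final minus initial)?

+2

Before: C3 has 1 bond to C, 2 bonds to H, 1 bond to O → oxidation state -1.
After: C3 has 1 bond to C, 1 bond to H, 2 bonds to O → oxidation state +1.
Δ = +1 − (-1) = +2, so this is an oxidation at C3.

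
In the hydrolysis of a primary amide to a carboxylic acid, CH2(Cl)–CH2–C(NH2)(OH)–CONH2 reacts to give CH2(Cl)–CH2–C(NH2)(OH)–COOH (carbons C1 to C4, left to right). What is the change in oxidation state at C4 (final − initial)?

Before: C4 has 1 bond to C, 2 bonds to O, 1 bond to N → oxidation state +3.
After: C4 has 1 bond to C, 3 bonds to O → oxidation state +3.
Δ = +3 − (+3) = 0, so no net redox change at C4.

0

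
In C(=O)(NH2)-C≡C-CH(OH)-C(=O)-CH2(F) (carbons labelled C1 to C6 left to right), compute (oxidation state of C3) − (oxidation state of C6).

C3: 4C → 0 = 0
C6: 1C, 2H, 1F → 0 − 2 + 1 = -1
Difference: 0 − (-1) = +1.

+1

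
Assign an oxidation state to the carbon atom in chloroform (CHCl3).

+2

Each bond to a more electronegative atom (O, N, halogen) counts +1, each bond to a less electronegative atom (H, metal, B, Si) counts −1, and each C–C bond counts 0.
The carbon has one bond to H (-1), one bond to Cl (+1), one bond to Cl (+1), one bond to Cl (+1).
Oxidation state = -1 + 1 + 1 + 1 = +2.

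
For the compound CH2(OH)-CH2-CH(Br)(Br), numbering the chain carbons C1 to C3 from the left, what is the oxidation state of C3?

C3 has one bond to C (0), one bond to Br (+1), one bond to H (-1), one bond to Br (+1).
Oxidation state = 0 + 1 − 1 + 1 = +1.

+1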